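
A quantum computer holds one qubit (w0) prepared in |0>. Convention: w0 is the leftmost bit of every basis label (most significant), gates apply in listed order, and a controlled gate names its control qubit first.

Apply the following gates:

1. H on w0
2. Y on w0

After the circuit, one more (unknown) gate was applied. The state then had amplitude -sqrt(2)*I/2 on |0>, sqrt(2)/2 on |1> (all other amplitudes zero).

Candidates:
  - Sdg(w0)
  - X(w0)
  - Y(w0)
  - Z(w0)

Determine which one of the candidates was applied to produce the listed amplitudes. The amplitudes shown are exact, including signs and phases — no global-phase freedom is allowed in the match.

It was Sdg(w0) that produced the state shown.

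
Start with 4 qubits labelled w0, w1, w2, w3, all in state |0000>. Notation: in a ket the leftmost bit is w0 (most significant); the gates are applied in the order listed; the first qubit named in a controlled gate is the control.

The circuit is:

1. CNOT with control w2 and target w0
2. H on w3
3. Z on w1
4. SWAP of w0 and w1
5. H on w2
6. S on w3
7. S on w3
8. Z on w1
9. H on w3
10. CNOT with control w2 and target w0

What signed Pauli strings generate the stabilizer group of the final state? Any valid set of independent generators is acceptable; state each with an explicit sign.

The stabilizer group can be generated by +XIXI, +ZIZI, +IZII, -IIIZ, among other valid generating sets.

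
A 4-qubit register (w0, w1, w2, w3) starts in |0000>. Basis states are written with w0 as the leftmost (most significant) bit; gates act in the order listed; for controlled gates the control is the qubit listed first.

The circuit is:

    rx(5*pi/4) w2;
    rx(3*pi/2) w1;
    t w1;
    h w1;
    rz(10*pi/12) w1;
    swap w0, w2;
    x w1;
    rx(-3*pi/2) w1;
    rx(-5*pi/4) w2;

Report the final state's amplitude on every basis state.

The final amplitudes are -exp(5*I*pi/12)/8 - sqrt(2)*exp(5*I*pi/6)/8 - exp(I*pi/6)/8 - sqrt(2)*exp(I*pi/12)/8 + exp(I*pi/12)/8 + exp(5*I*pi/6)/8 + sqrt(2)*exp(I*pi/6)/8 + sqrt(2)*exp(5*I*pi/12)/8 on |0000>, 0 on |0001>, -exp(I*pi/3)/8 - exp(2*I*pi/3)/8 - exp(11*I*pi/12)/8 + exp(7*I*pi/12)/8 on |0010>, 0 on |0011>, -sqrt(2)*exp(7*I*pi/12)/8 - sqrt(2)*exp(2*I*pi/3)/8 - exp(I*pi/3)/8 - sqrt(2)*exp(11*I*pi/12)/8 + exp(11*I*pi/12)/8 + exp(2*I*pi/3)/8 + exp(7*I*pi/12)/8 + sqrt(2)*exp(I*pi/3)/8 on |0100>, 0 on |0101>, -exp(5*I*pi/12)/8 - exp(I*pi/6)/8 - exp(5*I*pi/6)/8 - exp(I*pi/12)/8 on |0110>, 0 on |0111>, -exp(7*I*pi/12)/8 + exp(11*I*pi/12)/8 + exp(2*I*pi/3)/8 + exp(I*pi/3)/8 on |1000>, 0 on |1001>, -sqrt(2)*exp(5*I*pi/6)/8 - exp(5*I*pi/6)/8 - sqrt(2)*exp(I*pi/12)/8 - exp(I*pi/12)/8 + exp(I*pi/6)/8 + sqrt(2)*exp(I*pi/6)/8 + exp(5*I*pi/12)/8 + sqrt(2)*exp(5*I*pi/12)/8 on |1010>, 0 on |1011>, exp(I*pi/12)/8 + exp(5*I*pi/6)/8 + exp(I*pi/6)/8 + exp(5*I*pi/12)/8 on |1100>, 0 on |1101>, -sqrt(2)*exp(7*I*pi/12)/8 - sqrt(2)*exp(2*I*pi/3)/8 - exp(7*I*pi/12)/8 - exp(2*I*pi/3)/8 - sqrt(2)*exp(11*I*pi/12)/8 - exp(11*I*pi/12)/8 + exp(I*pi/3)/8 + sqrt(2)*exp(I*pi/3)/8 on |1110>, 0 on |1111>.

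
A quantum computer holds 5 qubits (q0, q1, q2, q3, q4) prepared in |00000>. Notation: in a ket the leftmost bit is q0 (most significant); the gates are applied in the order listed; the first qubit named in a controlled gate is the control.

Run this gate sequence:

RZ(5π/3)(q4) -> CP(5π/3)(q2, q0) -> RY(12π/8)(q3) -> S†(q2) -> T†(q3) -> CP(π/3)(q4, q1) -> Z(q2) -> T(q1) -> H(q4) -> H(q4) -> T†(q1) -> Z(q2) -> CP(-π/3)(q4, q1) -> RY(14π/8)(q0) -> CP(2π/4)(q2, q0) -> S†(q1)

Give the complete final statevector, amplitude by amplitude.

The final amplitudes are -sqrt(2*sqrt(2) + 4)*exp(I*pi/6)/4 on |00000>, -sqrt(2*sqrt(2) + 4)*exp(11*I*pi/12)/4 on |00010>, sqrt(4 - 2*sqrt(2))*exp(I*pi/6)/4 on |10000>, sqrt(4 - 2*sqrt(2))*exp(11*I*pi/12)/4 on |10010>, and 0 on every other basis state. Key observation: the block from step 6 through step 13 cancels to the identity and can be dropped.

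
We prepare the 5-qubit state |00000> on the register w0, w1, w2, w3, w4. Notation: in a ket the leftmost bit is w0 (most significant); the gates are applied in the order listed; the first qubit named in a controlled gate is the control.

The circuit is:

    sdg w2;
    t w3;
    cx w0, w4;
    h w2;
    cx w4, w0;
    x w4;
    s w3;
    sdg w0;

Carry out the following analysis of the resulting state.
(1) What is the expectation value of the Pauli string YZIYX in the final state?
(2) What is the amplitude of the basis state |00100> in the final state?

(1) The observable YZIYX averages to 0.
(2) The amplitude on |00100> is 0.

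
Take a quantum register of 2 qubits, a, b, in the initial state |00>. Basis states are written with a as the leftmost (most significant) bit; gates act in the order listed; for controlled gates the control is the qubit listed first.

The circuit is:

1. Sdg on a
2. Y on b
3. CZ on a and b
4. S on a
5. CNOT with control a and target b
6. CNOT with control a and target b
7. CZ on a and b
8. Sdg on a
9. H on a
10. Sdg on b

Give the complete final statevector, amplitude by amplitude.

After the circuit, the state carries amplitude 0 on |00>, sqrt(2)/2 on |01>, 0 on |10>, sqrt(2)/2 on |11>.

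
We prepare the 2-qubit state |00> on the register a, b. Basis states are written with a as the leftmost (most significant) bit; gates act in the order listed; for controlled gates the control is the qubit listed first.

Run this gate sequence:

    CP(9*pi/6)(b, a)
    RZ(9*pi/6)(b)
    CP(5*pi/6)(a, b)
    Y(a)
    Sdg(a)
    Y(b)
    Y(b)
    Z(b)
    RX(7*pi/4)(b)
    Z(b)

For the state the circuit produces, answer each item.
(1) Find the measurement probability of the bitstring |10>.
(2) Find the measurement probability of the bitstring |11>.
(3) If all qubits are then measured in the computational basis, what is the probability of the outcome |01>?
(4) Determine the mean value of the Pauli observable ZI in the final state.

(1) The probability of measuring |10> is sqrt(2)/4 + 1/2.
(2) The probability of measuring |11> is 1/2 - sqrt(2)/4.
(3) Outcome |01> occurs with probability 0.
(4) The observable ZI averages to -1.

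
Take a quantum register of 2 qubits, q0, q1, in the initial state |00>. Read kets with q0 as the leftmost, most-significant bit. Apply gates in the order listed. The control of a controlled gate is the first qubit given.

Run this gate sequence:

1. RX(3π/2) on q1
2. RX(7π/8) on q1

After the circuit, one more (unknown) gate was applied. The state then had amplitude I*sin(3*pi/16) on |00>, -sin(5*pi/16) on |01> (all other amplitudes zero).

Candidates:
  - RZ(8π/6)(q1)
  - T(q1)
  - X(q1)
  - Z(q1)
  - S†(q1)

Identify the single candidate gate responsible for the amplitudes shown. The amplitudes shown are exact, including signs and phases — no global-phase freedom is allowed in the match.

The applied gate was X(q1).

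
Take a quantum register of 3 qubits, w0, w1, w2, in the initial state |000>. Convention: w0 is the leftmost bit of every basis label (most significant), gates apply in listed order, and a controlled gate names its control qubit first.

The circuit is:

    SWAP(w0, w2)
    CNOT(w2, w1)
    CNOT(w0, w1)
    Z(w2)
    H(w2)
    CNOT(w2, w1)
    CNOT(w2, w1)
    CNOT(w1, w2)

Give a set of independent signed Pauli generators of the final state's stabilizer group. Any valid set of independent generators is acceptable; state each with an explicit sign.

The final state is stabilized by the group generated by +IIX, +ZII, +IZI; other independent generating sets are equally valid. Key observation: the block from step 6 through step 7 cancels to the identity and can be dropped.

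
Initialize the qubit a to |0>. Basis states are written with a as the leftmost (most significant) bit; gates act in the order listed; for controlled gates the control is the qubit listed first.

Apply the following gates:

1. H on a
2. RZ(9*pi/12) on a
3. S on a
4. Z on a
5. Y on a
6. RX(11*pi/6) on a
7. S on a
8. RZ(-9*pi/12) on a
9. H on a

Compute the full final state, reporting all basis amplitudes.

The resulting statevector has amplitude -sqrt(3)/4 - 1/4 on |0>, (sqrt(2) + sqrt(6) + (-2*sqrt(6) + 2*sqrt(2) - sqrt(6)*exp(3*I*pi/4) - sqrt(2)*exp(3*I*pi/4))*exp(3*I*pi/4))*exp(I*pi/4)/8 on |1>.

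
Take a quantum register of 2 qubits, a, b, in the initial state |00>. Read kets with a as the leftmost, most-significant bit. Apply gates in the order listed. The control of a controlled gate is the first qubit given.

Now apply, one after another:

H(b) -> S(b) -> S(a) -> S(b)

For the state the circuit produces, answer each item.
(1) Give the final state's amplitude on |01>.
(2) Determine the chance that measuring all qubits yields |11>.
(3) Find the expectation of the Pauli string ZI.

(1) The amplitude on |01> is -sqrt(2)/2.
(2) A full measurement returns |11> with probability 0.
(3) In the final state, ZI has expectation 1.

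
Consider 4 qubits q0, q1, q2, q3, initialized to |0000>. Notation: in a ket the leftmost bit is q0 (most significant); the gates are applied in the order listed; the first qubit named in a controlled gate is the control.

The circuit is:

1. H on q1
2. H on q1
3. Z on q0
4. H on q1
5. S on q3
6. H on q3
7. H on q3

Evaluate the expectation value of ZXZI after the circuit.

The expectation value of ZXZI is 1. Key observation: steps 6-7 multiply out to the identity, so the circuit reduces to the remaining gates.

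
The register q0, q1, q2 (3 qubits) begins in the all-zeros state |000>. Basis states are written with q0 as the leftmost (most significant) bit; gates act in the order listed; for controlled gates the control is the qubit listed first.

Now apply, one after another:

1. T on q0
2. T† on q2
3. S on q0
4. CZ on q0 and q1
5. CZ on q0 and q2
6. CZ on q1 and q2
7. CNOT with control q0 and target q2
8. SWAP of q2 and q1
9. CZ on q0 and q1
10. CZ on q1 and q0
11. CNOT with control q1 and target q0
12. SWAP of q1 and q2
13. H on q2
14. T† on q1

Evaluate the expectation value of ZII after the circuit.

The observable ZII averages to 1.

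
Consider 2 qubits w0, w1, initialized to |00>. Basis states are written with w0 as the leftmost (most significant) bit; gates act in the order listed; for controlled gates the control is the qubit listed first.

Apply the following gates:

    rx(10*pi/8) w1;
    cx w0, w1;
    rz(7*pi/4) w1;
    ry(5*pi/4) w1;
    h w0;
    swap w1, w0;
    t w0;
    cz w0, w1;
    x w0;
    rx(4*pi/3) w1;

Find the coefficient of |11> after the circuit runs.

The final state's coefficient on |11> equals (-1 + sqrt(2) - sqrt(3)*I + sqrt(6)*I + (1 + sqrt(2) + sqrt(3)*I + sqrt(6)*I)*exp(I*pi/4))*exp(I*pi/8)/8.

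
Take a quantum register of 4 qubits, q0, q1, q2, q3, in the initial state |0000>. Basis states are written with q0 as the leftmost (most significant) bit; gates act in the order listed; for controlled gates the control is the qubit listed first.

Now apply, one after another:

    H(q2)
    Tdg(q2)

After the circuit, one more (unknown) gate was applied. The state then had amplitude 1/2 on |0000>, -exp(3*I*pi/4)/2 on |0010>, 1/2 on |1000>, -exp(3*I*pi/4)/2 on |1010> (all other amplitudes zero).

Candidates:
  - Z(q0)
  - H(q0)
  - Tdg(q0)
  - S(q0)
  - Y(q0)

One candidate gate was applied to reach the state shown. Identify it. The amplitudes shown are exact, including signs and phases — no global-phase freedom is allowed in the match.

The unique candidate consistent with the amplitudes is H(q0).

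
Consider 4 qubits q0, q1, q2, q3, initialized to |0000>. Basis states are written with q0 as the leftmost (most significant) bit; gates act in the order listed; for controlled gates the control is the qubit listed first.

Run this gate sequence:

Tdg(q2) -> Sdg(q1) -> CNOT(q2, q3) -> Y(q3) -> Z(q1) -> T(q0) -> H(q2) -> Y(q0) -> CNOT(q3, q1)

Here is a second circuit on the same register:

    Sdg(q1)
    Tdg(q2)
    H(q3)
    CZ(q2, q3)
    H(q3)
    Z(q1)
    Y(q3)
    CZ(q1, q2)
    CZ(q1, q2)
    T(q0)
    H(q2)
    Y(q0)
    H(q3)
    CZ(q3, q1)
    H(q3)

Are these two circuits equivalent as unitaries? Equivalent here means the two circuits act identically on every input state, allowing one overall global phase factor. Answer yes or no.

No — the two circuits implement different unitaries, even allowing a global phase.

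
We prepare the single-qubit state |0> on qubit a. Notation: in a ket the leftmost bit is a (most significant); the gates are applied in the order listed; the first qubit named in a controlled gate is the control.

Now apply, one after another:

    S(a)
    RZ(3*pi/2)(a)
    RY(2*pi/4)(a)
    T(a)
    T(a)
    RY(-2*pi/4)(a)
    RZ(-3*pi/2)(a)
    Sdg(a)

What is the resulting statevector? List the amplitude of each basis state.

The final amplitudes are 1/2 + I/2 on |0>, -1/2 + I/2 on |1>.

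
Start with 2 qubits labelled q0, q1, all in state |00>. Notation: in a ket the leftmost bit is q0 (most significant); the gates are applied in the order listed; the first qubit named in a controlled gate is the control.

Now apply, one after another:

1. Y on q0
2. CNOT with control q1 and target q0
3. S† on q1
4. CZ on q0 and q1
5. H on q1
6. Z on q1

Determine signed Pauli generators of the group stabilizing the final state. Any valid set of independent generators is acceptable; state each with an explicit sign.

One valid set of independent stabilizer generators is -IX, -ZI (any independent generating set of the same group is equally correct).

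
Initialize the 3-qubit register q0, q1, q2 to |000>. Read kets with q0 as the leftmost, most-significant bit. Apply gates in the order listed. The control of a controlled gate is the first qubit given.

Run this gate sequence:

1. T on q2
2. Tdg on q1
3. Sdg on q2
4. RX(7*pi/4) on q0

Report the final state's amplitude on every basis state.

The resulting statevector has amplitude -sqrt(sqrt(2) + 2)/2 on |000>, -I*sqrt(2 - sqrt(2))/2 on |100>, and 0 on every other basis state.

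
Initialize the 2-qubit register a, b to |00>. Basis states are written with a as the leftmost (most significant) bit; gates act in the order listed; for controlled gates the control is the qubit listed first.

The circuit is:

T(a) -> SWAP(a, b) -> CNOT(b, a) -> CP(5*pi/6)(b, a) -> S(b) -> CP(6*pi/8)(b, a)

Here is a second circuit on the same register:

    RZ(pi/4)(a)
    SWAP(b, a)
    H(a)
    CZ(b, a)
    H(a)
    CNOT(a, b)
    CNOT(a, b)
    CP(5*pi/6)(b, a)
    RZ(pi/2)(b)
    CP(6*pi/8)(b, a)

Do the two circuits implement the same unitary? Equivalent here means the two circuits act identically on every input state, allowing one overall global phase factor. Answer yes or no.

Yes — the two circuits implement the same unitary up to a global phase.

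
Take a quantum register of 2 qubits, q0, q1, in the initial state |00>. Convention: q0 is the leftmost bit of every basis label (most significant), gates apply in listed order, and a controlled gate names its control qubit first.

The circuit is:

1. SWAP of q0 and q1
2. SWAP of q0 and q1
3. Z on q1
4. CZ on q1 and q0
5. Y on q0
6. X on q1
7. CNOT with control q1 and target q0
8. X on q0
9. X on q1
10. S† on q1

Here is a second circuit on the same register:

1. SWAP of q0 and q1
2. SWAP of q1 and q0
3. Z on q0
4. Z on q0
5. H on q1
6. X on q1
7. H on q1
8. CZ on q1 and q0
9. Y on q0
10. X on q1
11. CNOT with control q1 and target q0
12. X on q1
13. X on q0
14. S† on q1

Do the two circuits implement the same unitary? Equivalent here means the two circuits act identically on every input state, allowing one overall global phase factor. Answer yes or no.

Yes — the two circuits implement the same unitary up to a global phase.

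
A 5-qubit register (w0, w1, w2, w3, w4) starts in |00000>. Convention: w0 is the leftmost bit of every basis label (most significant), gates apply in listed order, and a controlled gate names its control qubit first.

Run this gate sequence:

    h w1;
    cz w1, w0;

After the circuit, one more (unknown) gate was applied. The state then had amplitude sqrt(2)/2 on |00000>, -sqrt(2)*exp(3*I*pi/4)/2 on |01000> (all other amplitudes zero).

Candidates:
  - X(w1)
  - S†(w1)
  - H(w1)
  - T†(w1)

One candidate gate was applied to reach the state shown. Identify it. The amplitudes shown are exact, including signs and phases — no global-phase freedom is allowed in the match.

The applied gate was T†(w1).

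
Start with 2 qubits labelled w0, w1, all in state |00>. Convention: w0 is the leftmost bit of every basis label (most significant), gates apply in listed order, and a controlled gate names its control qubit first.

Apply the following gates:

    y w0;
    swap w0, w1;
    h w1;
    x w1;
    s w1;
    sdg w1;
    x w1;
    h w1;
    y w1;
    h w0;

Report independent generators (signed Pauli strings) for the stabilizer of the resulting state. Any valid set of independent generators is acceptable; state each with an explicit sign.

One valid set of independent stabilizer generators is +XI, +IZ (any independent generating set of the same group is equally correct).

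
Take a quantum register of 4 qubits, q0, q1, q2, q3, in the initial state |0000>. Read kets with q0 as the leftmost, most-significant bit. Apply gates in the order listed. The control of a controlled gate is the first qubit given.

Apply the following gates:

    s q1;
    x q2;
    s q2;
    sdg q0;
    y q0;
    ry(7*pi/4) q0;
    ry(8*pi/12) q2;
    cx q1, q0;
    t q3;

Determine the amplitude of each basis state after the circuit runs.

The resulting statevector has amplitude -sqrt(6 - 3*sqrt(2))/4 on |0000>, sqrt(2 - sqrt(2))/4 on |0010>, -sqrt(3*sqrt(2) + 6)/4 on |1000>, sqrt(sqrt(2) + 2)/4 on |1010>, and 0 on every other basis state.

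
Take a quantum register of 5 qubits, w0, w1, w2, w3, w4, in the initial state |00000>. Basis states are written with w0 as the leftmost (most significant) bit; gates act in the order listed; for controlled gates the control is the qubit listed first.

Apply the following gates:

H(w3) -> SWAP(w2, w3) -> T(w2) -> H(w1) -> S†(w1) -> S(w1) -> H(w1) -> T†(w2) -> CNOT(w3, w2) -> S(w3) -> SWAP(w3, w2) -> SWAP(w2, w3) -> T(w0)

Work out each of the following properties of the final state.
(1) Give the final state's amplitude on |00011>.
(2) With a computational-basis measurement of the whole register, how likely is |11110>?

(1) |00011> carries amplitude 0 in the final state. Key observation: steps 3-8 multiply out to the identity, so the circuit reduces to the remaining gates.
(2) Outcome |11110> occurs with probability 0.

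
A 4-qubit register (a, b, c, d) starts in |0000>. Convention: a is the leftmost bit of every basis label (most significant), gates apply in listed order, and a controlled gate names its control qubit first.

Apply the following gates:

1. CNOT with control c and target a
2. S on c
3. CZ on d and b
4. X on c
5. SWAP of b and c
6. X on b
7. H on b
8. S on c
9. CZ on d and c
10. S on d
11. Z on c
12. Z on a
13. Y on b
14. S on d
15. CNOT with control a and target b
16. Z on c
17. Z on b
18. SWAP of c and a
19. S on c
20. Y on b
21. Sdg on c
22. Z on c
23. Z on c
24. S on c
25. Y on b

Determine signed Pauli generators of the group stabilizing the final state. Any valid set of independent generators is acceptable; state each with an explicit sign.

The final state is stabilized by the group generated by +IXII, +ZIII, +IIZI, +IIIZ; other independent generating sets are equally valid. Key observation: gates 20-25 undo each other exactly, leaving only the rest of the circuit to track.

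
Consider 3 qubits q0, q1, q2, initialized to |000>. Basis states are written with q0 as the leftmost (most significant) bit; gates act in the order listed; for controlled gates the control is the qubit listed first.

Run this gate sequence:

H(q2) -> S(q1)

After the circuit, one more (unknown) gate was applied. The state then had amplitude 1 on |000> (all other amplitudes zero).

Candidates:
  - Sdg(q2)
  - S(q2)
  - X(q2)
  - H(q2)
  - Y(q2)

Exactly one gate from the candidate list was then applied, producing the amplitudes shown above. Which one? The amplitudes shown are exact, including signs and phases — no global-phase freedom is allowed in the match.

It was H(q2) that produced the state shown.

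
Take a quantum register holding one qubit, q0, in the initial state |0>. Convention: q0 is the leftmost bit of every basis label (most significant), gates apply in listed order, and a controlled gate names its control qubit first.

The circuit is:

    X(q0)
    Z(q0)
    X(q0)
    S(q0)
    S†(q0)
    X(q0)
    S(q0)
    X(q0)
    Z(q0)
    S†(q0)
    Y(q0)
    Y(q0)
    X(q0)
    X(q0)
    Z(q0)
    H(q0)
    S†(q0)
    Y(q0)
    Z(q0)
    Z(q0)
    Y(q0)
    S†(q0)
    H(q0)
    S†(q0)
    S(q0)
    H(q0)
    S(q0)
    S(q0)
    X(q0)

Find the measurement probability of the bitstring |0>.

The probability of measuring |0> is 1/2. Key observation: the block from step 22 through step 27 cancels to the identity and can be dropped.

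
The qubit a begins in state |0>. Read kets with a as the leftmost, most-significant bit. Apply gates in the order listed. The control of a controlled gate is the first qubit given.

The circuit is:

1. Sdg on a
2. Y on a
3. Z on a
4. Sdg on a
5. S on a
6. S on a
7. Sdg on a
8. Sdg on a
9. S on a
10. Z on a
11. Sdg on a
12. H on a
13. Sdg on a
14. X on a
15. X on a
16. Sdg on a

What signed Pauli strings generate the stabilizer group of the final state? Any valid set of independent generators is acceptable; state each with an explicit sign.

One valid set of independent stabilizer generators is +X (any independent generating set of the same group is equally correct). Key observation: the block from step 3 through step 10 cancels to the identity and can be dropped.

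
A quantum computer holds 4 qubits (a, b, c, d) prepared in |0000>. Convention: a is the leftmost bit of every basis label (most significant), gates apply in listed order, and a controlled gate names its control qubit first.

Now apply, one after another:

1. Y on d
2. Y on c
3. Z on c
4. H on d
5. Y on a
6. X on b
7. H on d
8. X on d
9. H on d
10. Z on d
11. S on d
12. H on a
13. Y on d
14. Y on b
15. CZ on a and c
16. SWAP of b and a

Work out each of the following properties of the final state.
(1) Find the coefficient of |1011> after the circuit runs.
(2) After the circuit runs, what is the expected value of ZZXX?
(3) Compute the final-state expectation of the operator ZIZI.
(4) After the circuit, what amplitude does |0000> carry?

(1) The final state's coefficient on |1011> equals 0.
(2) The expectation value of ZZXX is 0.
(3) The observable ZIZI averages to -1.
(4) The final state's coefficient on |0000> equals 0.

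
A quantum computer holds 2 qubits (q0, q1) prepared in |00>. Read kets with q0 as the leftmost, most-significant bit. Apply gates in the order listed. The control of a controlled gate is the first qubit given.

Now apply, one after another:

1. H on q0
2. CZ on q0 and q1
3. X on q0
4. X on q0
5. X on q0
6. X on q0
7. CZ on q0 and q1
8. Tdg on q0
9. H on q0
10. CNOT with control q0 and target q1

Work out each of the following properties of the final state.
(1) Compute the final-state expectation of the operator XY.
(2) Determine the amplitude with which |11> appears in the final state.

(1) The observable XY averages to sqrt(2)/2. Key observation: steps 2-7 multiply out to the identity, so the circuit reduces to the remaining gates.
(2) |11> carries amplitude 1/2 + exp(3*I*pi/4)/2 in the final state.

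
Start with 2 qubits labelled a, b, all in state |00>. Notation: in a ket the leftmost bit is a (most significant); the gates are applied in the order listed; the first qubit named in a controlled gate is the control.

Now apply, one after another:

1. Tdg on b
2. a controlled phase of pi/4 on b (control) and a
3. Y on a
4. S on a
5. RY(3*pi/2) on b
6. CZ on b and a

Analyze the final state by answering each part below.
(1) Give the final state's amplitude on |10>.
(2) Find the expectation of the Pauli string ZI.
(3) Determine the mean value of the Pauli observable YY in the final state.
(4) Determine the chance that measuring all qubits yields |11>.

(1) The final state's coefficient on |10> equals sqrt(2)/2.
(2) The observable ZI averages to -1.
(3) The observable YY averages to 0.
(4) Outcome |11> occurs with probability 1/2.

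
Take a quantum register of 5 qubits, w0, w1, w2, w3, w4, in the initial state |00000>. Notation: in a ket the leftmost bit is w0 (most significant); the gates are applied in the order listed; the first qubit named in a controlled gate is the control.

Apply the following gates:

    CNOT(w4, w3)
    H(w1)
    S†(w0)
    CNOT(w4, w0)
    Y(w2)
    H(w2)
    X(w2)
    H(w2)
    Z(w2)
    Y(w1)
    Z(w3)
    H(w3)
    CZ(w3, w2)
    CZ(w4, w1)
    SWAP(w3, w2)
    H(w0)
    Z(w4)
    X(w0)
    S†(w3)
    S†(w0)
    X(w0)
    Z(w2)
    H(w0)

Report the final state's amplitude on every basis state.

After the circuit, the state carries amplitude -1/4 - I/4 on |00010>, -1/4 - I/4 on |00110>, 1/4 + I/4 on |01010>, 1/4 + I/4 on |01110>, -1/4 + I/4 on |10010>, -1/4 + I/4 on |10110>, 1/4 - I/4 on |11010>, 1/4 - I/4 on |11110>, and 0 on every other basis state. Key observation: the block from step 6 through step 9 cancels to the identity and can be dropped.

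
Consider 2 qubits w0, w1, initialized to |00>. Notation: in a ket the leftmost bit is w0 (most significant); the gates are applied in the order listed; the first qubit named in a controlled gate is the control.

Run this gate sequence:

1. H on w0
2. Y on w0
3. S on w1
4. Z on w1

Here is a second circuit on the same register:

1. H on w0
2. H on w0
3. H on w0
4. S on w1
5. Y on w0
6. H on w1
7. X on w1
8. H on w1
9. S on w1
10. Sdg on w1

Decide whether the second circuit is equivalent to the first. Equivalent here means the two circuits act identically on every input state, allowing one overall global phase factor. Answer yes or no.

Yes, they are equivalent — the unitaries differ by at most a global phase.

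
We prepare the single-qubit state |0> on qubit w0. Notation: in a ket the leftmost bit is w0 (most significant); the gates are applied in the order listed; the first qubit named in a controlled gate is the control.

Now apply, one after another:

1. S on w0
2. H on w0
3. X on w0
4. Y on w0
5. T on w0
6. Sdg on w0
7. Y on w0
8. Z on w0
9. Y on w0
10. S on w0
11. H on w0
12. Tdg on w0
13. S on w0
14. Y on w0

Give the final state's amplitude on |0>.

The final state's coefficient on |0> equals -I/2 + exp(I*pi/4)/2.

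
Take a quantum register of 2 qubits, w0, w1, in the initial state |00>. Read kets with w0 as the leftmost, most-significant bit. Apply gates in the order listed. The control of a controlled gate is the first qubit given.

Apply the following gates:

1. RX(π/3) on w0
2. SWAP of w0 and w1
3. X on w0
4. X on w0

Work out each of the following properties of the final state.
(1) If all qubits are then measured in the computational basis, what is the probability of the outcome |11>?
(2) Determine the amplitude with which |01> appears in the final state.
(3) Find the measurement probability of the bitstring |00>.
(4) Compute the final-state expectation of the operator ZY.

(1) Outcome |11> occurs with probability 0. Key observation: gates 3-4 undo each other exactly, leaving only the rest of the circuit to track.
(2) |01> carries amplitude -I/2 in the final state.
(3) The probability of measuring |00> is 3/4.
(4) In the final state, ZY has expectation -sqrt(3)/2.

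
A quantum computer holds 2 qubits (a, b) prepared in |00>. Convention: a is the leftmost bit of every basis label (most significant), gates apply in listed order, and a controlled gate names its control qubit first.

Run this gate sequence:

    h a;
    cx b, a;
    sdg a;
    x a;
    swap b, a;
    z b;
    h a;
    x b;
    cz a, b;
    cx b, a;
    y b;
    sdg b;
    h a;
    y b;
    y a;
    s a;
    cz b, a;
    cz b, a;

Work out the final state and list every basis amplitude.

The resulting statevector has amplitude 0 on |00>, sqrt(2)/2 on |01>, -sqrt(2)*I/2 on |10>, 0 on |11>. Key observation: gates 17-18 undo each other exactly, leaving only the rest of the circuit to track.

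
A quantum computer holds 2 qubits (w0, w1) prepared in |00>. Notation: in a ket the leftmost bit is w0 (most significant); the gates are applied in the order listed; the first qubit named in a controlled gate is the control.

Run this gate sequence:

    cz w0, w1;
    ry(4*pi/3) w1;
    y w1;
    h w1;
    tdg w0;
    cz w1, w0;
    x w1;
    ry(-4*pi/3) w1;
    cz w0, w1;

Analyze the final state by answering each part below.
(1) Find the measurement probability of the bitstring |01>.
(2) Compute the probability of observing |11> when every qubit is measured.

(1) The probability of measuring |01> is 1/2.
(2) Outcome |11> occurs with probability 0.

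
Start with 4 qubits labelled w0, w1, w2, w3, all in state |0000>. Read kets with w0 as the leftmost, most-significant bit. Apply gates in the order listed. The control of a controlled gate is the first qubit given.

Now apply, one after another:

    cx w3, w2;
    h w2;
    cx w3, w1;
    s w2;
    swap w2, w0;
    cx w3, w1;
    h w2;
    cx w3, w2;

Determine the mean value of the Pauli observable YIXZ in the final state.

In the final state, YIXZ has expectation 1.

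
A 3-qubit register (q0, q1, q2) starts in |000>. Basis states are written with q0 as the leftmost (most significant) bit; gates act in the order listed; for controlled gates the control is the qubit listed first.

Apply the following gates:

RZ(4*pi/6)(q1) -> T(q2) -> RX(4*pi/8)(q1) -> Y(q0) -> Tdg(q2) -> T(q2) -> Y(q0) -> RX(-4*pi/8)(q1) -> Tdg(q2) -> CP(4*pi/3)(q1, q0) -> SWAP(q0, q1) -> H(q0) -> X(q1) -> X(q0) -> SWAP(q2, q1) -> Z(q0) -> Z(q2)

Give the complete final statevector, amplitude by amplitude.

The resulting statevector has amplitude sqrt(2)*exp(2*I*pi/3)/2 on |001>, -sqrt(2)*exp(2*I*pi/3)/2 on |101>, and 0 on every other basis state. Key observation: gates 2-9 undo each other exactly, leaving only the rest of the circuit to track.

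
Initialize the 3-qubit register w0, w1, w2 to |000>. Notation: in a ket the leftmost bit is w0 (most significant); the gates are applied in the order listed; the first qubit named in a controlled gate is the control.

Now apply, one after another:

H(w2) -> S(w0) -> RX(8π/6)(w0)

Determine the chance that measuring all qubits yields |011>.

Outcome |011> occurs with probability 0.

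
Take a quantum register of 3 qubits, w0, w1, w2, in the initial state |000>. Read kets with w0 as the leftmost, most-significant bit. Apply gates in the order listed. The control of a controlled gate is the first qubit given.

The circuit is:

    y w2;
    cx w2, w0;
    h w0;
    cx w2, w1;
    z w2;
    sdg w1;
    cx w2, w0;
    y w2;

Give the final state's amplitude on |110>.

The final state's coefficient on |110> equals sqrt(2)*I/2.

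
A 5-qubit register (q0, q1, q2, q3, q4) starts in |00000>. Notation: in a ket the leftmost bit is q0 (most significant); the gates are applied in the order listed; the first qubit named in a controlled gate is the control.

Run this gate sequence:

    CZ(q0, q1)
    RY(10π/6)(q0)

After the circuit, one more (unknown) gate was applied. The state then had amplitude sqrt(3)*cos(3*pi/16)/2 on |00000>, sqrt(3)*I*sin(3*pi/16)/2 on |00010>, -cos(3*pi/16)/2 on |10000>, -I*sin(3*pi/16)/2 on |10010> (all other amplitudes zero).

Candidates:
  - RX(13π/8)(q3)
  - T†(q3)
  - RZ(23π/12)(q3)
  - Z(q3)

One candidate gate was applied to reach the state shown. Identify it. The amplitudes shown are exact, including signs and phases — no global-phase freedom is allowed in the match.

The applied gate was RX(13π/8)(q3).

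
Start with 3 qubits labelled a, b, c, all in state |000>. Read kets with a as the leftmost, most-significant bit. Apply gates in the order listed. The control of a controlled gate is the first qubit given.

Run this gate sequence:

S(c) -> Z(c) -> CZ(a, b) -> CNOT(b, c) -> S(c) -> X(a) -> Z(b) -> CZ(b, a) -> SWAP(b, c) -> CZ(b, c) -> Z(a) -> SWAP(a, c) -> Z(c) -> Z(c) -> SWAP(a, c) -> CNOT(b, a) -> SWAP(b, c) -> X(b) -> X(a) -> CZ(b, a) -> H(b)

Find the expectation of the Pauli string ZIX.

In the final state, ZIX has expectation 0. Key observation: gates 12-15 undo each other exactly, leaving only the rest of the circuit to track.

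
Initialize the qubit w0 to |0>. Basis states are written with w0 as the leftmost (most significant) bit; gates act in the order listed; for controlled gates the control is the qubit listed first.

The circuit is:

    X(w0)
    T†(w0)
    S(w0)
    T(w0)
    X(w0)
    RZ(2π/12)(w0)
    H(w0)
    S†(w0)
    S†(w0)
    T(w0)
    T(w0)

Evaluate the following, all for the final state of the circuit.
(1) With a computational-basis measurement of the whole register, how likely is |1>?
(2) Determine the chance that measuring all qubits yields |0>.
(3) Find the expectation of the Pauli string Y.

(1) Outcome |1> occurs with probability 1/2.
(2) Outcome |0> occurs with probability 1/2.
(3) The observable Y averages to -1.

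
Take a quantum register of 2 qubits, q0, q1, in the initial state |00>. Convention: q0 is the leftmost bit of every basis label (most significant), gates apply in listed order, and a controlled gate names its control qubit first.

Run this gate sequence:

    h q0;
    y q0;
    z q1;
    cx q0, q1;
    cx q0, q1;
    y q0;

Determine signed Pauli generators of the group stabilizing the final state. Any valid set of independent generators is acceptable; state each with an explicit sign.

The final state is stabilized by the group generated by +XI, +IZ; other independent generating sets are equally valid.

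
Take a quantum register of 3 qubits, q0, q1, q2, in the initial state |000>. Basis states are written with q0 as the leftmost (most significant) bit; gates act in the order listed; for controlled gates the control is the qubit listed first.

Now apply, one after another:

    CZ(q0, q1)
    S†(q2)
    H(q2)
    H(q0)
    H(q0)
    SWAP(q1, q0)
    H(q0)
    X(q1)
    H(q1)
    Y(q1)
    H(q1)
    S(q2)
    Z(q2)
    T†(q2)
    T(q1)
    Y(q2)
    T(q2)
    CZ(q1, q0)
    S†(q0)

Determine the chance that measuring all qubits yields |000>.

A full measurement returns |000> with probability 1/4.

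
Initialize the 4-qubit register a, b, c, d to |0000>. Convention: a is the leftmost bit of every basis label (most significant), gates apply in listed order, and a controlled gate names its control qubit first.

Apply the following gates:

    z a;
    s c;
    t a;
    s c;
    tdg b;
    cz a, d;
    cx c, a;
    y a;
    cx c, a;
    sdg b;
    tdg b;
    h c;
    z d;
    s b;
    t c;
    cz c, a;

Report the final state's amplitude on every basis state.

The final amplitudes are sqrt(2)*I/2 on |1000>, -sqrt(2)*exp(3*I*pi/4)/2 on |1010>, and 0 on every other basis state.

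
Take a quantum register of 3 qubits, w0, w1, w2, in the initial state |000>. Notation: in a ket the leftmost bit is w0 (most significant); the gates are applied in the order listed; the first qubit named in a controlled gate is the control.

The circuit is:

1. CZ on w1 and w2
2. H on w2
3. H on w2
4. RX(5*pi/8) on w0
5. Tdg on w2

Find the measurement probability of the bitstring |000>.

The probability of measuring |000> is cos(5*pi/16)**2. Key observation: steps 2-3 multiply out to the identity, so the circuit reduces to the remaining gates.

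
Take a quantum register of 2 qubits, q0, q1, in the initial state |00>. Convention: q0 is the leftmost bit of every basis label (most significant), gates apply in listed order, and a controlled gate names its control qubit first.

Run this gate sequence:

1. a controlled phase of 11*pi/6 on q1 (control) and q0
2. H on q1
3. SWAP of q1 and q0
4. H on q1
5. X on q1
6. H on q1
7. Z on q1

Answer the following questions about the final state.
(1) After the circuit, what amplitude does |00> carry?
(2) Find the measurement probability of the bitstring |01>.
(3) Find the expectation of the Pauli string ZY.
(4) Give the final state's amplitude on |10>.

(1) The final state's coefficient on |00> equals sqrt(2)/2. Key observation: the block from step 4 through step 7 cancels to the identity and can be dropped.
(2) A full measurement returns |01> with probability 0.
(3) In the final state, ZY has expectation 0.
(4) The amplitude on |10> is sqrt(2)/2.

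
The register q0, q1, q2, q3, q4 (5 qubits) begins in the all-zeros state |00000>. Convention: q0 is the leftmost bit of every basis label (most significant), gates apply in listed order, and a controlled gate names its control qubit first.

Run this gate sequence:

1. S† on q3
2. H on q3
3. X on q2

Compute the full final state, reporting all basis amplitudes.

The final amplitudes are sqrt(2)/2 on |00100>, sqrt(2)/2 on |00110>, and 0 on every other basis state.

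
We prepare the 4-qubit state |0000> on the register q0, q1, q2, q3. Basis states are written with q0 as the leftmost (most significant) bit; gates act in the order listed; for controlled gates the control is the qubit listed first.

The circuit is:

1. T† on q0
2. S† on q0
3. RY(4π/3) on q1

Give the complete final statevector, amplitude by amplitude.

The resulting statevector has amplitude -1/2 on |0000>, sqrt(3)/2 on |0100>, and 0 on every other basis state.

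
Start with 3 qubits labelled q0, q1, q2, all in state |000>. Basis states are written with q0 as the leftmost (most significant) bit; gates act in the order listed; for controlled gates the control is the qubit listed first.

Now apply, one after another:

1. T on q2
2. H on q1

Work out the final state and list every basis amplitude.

The final amplitudes are sqrt(2)/2 on |000>, sqrt(2)/2 on |010>, and 0 on every other basis state.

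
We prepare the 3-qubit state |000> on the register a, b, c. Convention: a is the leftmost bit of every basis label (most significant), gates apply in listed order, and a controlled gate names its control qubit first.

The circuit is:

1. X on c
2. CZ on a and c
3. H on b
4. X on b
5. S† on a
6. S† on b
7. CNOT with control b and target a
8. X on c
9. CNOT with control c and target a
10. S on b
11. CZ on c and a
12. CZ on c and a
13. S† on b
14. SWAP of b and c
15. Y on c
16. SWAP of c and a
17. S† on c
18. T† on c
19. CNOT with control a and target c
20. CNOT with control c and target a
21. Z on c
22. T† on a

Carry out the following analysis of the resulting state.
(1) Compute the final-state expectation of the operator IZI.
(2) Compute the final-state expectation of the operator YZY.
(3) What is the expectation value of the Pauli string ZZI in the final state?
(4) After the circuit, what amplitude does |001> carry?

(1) The expectation value of IZI is 1. Key observation: steps 10-13 multiply out to the identity, so the circuit reduces to the remaining gates.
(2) In the final state, YZY has expectation 0.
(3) The expectation value of ZZI is 0.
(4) |001> carries amplitude -sqrt(2)*I/2 in the final state.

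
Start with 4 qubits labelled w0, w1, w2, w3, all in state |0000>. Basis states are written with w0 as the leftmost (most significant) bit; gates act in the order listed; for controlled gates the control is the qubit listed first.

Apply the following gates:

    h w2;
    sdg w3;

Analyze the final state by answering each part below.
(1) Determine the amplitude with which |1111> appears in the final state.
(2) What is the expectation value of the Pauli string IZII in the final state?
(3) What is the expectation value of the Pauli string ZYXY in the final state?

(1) |1111> carries amplitude 0 in the final state.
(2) The expectation value of IZII is 1.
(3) In the final state, ZYXY has expectation 0.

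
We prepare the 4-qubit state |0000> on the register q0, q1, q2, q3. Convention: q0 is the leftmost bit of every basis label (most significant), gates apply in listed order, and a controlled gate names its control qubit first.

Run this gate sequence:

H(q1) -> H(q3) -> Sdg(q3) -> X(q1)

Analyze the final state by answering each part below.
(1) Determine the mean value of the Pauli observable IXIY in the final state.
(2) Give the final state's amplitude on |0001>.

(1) The observable IXIY averages to -1.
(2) The amplitude on |0001> is -I/2.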